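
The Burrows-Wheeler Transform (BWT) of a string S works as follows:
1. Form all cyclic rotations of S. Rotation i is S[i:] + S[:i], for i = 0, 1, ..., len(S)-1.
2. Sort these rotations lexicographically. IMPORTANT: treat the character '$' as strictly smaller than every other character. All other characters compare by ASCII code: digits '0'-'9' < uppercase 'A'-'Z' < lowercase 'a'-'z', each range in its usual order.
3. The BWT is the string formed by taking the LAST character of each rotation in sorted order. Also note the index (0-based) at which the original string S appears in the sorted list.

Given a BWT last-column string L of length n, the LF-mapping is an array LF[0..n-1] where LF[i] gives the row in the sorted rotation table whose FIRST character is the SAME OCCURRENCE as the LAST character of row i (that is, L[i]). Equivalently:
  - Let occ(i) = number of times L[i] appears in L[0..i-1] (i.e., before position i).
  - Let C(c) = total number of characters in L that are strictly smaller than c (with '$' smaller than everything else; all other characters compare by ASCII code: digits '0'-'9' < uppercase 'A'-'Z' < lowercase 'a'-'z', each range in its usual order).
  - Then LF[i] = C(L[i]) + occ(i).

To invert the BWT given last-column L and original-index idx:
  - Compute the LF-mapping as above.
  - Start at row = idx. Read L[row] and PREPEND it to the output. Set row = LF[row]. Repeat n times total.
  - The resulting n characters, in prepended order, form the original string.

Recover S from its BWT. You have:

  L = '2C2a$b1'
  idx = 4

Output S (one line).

LF mapping: 2 4 3 5 0 6 1
Walk LF starting at row 4, prepending L[row]:
  step 1: row=4, L[4]='$', prepend. Next row=LF[4]=0
  step 2: row=0, L[0]='2', prepend. Next row=LF[0]=2
  step 3: row=2, L[2]='2', prepend. Next row=LF[2]=3
  step 4: row=3, L[3]='a', prepend. Next row=LF[3]=5
  step 5: row=5, L[5]='b', prepend. Next row=LF[5]=6
  step 6: row=6, L[6]='1', prepend. Next row=LF[6]=1
  step 7: row=1, L[1]='C', prepend. Next row=LF[1]=4
Reversed output: C1ba22$

Answer: C1ba22$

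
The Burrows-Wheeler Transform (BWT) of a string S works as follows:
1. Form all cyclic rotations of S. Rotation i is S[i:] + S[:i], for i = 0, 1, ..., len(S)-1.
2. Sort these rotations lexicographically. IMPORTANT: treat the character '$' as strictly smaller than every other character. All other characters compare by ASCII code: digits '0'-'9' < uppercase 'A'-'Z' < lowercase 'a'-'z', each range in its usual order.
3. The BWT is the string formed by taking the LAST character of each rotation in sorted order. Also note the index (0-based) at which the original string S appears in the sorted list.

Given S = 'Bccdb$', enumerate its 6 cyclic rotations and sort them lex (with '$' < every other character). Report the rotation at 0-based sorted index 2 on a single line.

Answer: b$Bccd

Derivation:
All 6 rotations (rotation i = S[i:]+S[:i]):
  rot[0] = Bccdb$
  rot[1] = ccdb$B
  rot[2] = cdb$Bc
  rot[3] = db$Bcc
  rot[4] = b$Bccd
  rot[5] = $Bccdb
Sorted (with $ < everything):
  sorted[0] = $Bccdb
  sorted[1] = Bccdb$
  sorted[2] = b$Bccd
  sorted[3] = ccdb$B
  sorted[4] = cdb$Bc
  sorted[5] = db$Bcc
sorted[2] = b$Bccd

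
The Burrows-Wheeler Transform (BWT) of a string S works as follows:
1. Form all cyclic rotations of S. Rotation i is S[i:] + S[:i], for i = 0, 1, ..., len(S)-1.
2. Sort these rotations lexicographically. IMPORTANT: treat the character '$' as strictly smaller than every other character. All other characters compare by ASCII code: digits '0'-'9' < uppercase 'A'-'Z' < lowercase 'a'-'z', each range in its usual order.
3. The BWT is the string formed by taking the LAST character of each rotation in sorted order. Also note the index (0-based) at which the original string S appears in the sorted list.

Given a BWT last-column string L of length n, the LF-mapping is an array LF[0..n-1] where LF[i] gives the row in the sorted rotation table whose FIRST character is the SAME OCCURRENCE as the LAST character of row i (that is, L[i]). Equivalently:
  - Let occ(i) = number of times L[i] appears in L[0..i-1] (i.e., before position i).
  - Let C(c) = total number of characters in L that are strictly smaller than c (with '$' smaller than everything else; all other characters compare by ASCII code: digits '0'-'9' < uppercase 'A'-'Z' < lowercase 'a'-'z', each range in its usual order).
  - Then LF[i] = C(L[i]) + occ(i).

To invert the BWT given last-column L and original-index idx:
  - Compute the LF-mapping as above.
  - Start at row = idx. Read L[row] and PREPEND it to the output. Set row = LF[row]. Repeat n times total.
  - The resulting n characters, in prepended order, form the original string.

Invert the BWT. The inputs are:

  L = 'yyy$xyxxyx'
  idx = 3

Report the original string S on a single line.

Answer: xyxyxxyyy$

Derivation:
LF mapping: 5 6 7 0 1 8 2 3 9 4
Walk LF starting at row 3, prepending L[row]:
  step 1: row=3, L[3]='$', prepend. Next row=LF[3]=0
  step 2: row=0, L[0]='y', prepend. Next row=LF[0]=5
  step 3: row=5, L[5]='y', prepend. Next row=LF[5]=8
  step 4: row=8, L[8]='y', prepend. Next row=LF[8]=9
  step 5: row=9, L[9]='x', prepend. Next row=LF[9]=4
  step 6: row=4, L[4]='x', prepend. Next row=LF[4]=1
  step 7: row=1, L[1]='y', prepend. Next row=LF[1]=6
  step 8: row=6, L[6]='x', prepend. Next row=LF[6]=2
  step 9: row=2, L[2]='y', prepend. Next row=LF[2]=7
  step 10: row=7, L[7]='x', prepend. Next row=LF[7]=3
Reversed output: xyxyxxyyy$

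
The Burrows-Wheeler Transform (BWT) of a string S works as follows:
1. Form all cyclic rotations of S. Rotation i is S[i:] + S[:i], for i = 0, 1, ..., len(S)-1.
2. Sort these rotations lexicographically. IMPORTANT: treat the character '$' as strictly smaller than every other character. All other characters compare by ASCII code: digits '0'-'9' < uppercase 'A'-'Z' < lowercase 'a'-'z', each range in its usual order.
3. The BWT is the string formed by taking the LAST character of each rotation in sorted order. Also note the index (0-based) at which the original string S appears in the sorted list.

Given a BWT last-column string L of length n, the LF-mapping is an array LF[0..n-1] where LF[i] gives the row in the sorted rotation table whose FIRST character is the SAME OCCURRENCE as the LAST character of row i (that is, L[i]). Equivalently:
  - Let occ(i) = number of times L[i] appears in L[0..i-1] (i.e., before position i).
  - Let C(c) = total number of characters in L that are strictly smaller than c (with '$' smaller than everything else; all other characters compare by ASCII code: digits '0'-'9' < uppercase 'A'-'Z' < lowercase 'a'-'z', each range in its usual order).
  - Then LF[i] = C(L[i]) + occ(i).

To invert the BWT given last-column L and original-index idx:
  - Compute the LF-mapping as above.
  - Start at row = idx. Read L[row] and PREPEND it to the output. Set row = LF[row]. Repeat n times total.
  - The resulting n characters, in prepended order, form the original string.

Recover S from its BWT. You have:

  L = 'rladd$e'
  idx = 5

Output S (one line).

LF mapping: 6 5 1 2 3 0 4
Walk LF starting at row 5, prepending L[row]:
  step 1: row=5, L[5]='$', prepend. Next row=LF[5]=0
  step 2: row=0, L[0]='r', prepend. Next row=LF[0]=6
  step 3: row=6, L[6]='e', prepend. Next row=LF[6]=4
  step 4: row=4, L[4]='d', prepend. Next row=LF[4]=3
  step 5: row=3, L[3]='d', prepend. Next row=LF[3]=2
  step 6: row=2, L[2]='a', prepend. Next row=LF[2]=1
  step 7: row=1, L[1]='l', prepend. Next row=LF[1]=5
Reversed output: ladder$

Answer: ladder$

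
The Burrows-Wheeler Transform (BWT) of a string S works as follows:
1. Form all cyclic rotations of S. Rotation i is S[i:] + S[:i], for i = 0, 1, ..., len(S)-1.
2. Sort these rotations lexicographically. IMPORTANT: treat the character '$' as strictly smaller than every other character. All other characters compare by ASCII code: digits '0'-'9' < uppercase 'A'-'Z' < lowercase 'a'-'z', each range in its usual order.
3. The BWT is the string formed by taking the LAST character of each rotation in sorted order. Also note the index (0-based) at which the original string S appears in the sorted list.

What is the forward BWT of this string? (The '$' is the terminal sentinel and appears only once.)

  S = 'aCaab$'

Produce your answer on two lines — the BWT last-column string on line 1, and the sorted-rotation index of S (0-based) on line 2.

Answer: ba$Caa
2

Derivation:
All 6 rotations (rotation i = S[i:]+S[:i]):
  rot[0] = aCaab$
  rot[1] = Caab$a
  rot[2] = aab$aC
  rot[3] = ab$aCa
  rot[4] = b$aCaa
  rot[5] = $aCaab
Sorted (with $ < everything):
  sorted[0] = $aCaab  (last char: 'b')
  sorted[1] = Caab$a  (last char: 'a')
  sorted[2] = aCaab$  (last char: '$')
  sorted[3] = aab$aC  (last char: 'C')
  sorted[4] = ab$aCa  (last char: 'a')
  sorted[5] = b$aCaa  (last char: 'a')
Last column: ba$Caa
Original string S is at sorted index 2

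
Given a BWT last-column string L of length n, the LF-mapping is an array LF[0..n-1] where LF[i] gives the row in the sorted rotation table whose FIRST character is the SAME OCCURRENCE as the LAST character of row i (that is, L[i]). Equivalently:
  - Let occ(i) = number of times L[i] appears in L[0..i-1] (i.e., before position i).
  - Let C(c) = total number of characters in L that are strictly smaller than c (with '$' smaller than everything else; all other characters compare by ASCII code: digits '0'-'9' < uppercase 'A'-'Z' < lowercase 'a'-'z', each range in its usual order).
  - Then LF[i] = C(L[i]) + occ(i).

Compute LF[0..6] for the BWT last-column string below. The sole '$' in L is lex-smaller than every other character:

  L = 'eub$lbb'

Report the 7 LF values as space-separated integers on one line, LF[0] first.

Char counts: '$':1, 'b':3, 'e':1, 'l':1, 'u':1
C (first-col start): C('$')=0, C('b')=1, C('e')=4, C('l')=5, C('u')=6
L[0]='e': occ=0, LF[0]=C('e')+0=4+0=4
L[1]='u': occ=0, LF[1]=C('u')+0=6+0=6
L[2]='b': occ=0, LF[2]=C('b')+0=1+0=1
L[3]='$': occ=0, LF[3]=C('$')+0=0+0=0
L[4]='l': occ=0, LF[4]=C('l')+0=5+0=5
L[5]='b': occ=1, LF[5]=C('b')+1=1+1=2
L[6]='b': occ=2, LF[6]=C('b')+2=1+2=3

Answer: 4 6 1 0 5 2 3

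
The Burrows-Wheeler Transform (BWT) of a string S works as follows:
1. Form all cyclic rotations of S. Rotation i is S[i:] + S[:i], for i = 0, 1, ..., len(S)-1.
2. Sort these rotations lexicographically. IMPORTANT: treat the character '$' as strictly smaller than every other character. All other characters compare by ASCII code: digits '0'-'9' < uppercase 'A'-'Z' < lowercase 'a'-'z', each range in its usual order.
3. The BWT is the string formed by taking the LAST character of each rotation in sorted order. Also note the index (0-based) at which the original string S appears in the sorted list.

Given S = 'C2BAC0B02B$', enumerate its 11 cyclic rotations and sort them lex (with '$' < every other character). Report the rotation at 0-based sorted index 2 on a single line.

All 11 rotations (rotation i = S[i:]+S[:i]):
  rot[0] = C2BAC0B02B$
  rot[1] = 2BAC0B02B$C
  rot[2] = BAC0B02B$C2
  rot[3] = AC0B02B$C2B
  rot[4] = C0B02B$C2BA
  rot[5] = 0B02B$C2BAC
  rot[6] = B02B$C2BAC0
  rot[7] = 02B$C2BAC0B
  rot[8] = 2B$C2BAC0B0
  rot[9] = B$C2BAC0B02
  rot[10] = $C2BAC0B02B
Sorted (with $ < everything):
  sorted[0] = $C2BAC0B02B
  sorted[1] = 02B$C2BAC0B
  sorted[2] = 0B02B$C2BAC
  sorted[3] = 2B$C2BAC0B0
  sorted[4] = 2BAC0B02B$C
  sorted[5] = AC0B02B$C2B
  sorted[6] = B$C2BAC0B02
  sorted[7] = B02B$C2BAC0
  sorted[8] = BAC0B02B$C2
  sorted[9] = C0B02B$C2BA
  sorted[10] = C2BAC0B02B$
sorted[2] = 0B02B$C2BAC

Answer: 0B02B$C2BAC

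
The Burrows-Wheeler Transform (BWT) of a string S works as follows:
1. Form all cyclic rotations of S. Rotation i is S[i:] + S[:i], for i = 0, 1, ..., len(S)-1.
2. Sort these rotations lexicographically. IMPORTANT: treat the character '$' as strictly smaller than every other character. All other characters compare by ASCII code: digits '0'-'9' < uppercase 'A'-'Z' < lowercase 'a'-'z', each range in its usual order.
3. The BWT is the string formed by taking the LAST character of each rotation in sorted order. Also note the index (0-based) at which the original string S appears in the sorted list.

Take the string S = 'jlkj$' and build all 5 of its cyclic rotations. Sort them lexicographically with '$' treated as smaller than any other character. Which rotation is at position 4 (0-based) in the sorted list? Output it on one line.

Answer: lkj$j

Derivation:
All 5 rotations (rotation i = S[i:]+S[:i]):
  rot[0] = jlkj$
  rot[1] = lkj$j
  rot[2] = kj$jl
  rot[3] = j$jlk
  rot[4] = $jlkj
Sorted (with $ < everything):
  sorted[0] = $jlkj
  sorted[1] = j$jlk
  sorted[2] = jlkj$
  sorted[3] = kj$jl
  sorted[4] = lkj$j
sorted[4] = lkj$j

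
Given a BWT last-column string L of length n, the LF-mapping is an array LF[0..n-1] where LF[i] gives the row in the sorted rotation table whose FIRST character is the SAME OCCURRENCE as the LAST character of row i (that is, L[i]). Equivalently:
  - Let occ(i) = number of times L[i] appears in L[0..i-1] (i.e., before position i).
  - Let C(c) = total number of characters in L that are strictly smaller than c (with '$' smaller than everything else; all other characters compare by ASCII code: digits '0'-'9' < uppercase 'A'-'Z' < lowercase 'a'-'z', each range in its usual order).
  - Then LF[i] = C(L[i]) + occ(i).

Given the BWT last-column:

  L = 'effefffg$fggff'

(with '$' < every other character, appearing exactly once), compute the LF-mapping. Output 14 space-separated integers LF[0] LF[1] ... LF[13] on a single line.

Char counts: '$':1, 'e':2, 'f':8, 'g':3
C (first-col start): C('$')=0, C('e')=1, C('f')=3, C('g')=11
L[0]='e': occ=0, LF[0]=C('e')+0=1+0=1
L[1]='f': occ=0, LF[1]=C('f')+0=3+0=3
L[2]='f': occ=1, LF[2]=C('f')+1=3+1=4
L[3]='e': occ=1, LF[3]=C('e')+1=1+1=2
L[4]='f': occ=2, LF[4]=C('f')+2=3+2=5
L[5]='f': occ=3, LF[5]=C('f')+3=3+3=6
L[6]='f': occ=4, LF[6]=C('f')+4=3+4=7
L[7]='g': occ=0, LF[7]=C('g')+0=11+0=11
L[8]='$': occ=0, LF[8]=C('$')+0=0+0=0
L[9]='f': occ=5, LF[9]=C('f')+5=3+5=8
L[10]='g': occ=1, LF[10]=C('g')+1=11+1=12
L[11]='g': occ=2, LF[11]=C('g')+2=11+2=13
L[12]='f': occ=6, LF[12]=C('f')+6=3+6=9
L[13]='f': occ=7, LF[13]=C('f')+7=3+7=10

Answer: 1 3 4 2 5 6 7 11 0 8 12 13 9 10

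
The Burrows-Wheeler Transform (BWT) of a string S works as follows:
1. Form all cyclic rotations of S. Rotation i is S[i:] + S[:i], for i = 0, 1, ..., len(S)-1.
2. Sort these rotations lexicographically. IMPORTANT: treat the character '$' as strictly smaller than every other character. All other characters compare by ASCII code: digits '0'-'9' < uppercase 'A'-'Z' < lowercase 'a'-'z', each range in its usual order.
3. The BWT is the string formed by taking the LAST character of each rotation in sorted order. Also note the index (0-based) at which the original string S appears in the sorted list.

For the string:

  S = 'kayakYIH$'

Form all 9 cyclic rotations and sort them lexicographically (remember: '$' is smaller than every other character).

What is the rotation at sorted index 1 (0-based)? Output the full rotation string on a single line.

All 9 rotations (rotation i = S[i:]+S[:i]):
  rot[0] = kayakYIH$
  rot[1] = ayakYIH$k
  rot[2] = yakYIH$ka
  rot[3] = akYIH$kay
  rot[4] = kYIH$kaya
  rot[5] = YIH$kayak
  rot[6] = IH$kayakY
  rot[7] = H$kayakYI
  rot[8] = $kayakYIH
Sorted (with $ < everything):
  sorted[0] = $kayakYIH
  sorted[1] = H$kayakYI
  sorted[2] = IH$kayakY
  sorted[3] = YIH$kayak
  sorted[4] = akYIH$kay
  sorted[5] = ayakYIH$k
  sorted[6] = kYIH$kaya
  sorted[7] = kayakYIH$
  sorted[8] = yakYIH$ka
sorted[1] = H$kayakYI

Answer: H$kayakYI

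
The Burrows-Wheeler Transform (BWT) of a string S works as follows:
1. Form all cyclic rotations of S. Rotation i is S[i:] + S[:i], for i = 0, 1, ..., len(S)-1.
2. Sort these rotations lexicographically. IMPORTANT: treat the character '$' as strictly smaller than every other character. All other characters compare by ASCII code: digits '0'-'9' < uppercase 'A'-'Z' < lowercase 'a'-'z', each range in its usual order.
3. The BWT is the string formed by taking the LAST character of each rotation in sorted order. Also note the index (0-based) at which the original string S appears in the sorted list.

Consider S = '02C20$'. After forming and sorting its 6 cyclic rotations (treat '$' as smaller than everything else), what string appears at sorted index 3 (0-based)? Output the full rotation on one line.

All 6 rotations (rotation i = S[i:]+S[:i]):
  rot[0] = 02C20$
  rot[1] = 2C20$0
  rot[2] = C20$02
  rot[3] = 20$02C
  rot[4] = 0$02C2
  rot[5] = $02C20
Sorted (with $ < everything):
  sorted[0] = $02C20
  sorted[1] = 0$02C2
  sorted[2] = 02C20$
  sorted[3] = 20$02C
  sorted[4] = 2C20$0
  sorted[5] = C20$02
sorted[3] = 20$02C

Answer: 20$02C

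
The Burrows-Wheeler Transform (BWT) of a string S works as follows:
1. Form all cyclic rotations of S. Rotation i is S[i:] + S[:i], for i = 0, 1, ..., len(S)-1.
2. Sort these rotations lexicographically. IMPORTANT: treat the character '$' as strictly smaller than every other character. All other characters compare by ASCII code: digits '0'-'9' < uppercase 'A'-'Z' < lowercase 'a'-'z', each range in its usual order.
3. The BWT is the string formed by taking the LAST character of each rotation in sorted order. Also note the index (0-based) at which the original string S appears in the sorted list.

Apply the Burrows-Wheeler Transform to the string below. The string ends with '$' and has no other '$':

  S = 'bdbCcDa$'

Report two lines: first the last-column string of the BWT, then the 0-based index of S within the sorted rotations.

Answer: abcDd$Cb
5

Derivation:
All 8 rotations (rotation i = S[i:]+S[:i]):
  rot[0] = bdbCcDa$
  rot[1] = dbCcDa$b
  rot[2] = bCcDa$bd
  rot[3] = CcDa$bdb
  rot[4] = cDa$bdbC
  rot[5] = Da$bdbCc
  rot[6] = a$bdbCcD
  rot[7] = $bdbCcDa
Sorted (with $ < everything):
  sorted[0] = $bdbCcDa  (last char: 'a')
  sorted[1] = CcDa$bdb  (last char: 'b')
  sorted[2] = Da$bdbCc  (last char: 'c')
  sorted[3] = a$bdbCcD  (last char: 'D')
  sorted[4] = bCcDa$bd  (last char: 'd')
  sorted[5] = bdbCcDa$  (last char: '$')
  sorted[6] = cDa$bdbC  (last char: 'C')
  sorted[7] = dbCcDa$b  (last char: 'b')
Last column: abcDd$Cb
Original string S is at sorted index 5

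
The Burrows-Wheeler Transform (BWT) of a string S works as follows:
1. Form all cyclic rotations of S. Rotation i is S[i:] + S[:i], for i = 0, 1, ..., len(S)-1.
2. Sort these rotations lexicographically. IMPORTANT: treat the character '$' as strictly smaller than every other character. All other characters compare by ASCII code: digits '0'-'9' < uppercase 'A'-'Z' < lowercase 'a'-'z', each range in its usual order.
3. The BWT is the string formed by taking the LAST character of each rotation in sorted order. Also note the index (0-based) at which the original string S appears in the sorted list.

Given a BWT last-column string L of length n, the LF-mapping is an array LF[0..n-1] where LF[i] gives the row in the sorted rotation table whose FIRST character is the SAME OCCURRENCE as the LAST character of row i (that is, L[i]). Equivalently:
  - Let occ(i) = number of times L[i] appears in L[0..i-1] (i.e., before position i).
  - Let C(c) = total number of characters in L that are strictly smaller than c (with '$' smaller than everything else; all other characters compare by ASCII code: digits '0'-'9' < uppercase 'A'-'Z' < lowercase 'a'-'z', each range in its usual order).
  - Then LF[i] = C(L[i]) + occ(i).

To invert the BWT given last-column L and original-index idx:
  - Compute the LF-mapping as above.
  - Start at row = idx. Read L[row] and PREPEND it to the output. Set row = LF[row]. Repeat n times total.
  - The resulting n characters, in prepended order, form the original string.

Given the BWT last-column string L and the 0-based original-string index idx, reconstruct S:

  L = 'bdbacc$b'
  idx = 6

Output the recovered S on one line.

LF mapping: 2 7 3 1 5 6 0 4
Walk LF starting at row 6, prepending L[row]:
  step 1: row=6, L[6]='$', prepend. Next row=LF[6]=0
  step 2: row=0, L[0]='b', prepend. Next row=LF[0]=2
  step 3: row=2, L[2]='b', prepend. Next row=LF[2]=3
  step 4: row=3, L[3]='a', prepend. Next row=LF[3]=1
  step 5: row=1, L[1]='d', prepend. Next row=LF[1]=7
  step 6: row=7, L[7]='b', prepend. Next row=LF[7]=4
  step 7: row=4, L[4]='c', prepend. Next row=LF[4]=5
  step 8: row=5, L[5]='c', prepend. Next row=LF[5]=6
Reversed output: ccbdabb$

Answer: ccbdabb$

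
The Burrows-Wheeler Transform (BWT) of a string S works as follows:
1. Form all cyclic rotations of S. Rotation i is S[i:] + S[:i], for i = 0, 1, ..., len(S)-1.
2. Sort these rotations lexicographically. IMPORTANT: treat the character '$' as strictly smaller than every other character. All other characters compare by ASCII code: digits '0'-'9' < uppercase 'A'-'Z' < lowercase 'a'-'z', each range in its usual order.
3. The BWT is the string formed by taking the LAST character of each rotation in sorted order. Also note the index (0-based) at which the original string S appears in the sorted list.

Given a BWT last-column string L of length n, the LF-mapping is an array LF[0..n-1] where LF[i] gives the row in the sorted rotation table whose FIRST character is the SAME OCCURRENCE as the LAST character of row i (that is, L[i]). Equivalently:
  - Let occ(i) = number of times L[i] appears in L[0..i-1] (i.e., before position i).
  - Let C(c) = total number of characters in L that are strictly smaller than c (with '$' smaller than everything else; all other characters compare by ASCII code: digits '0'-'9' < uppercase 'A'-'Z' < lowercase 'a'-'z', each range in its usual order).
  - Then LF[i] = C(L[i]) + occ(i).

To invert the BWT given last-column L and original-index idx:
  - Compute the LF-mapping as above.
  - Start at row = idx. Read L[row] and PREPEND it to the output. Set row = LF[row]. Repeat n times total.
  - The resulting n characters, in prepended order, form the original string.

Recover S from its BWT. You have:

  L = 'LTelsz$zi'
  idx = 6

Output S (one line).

Answer: sizzleTL$

Derivation:
LF mapping: 1 2 3 5 6 7 0 8 4
Walk LF starting at row 6, prepending L[row]:
  step 1: row=6, L[6]='$', prepend. Next row=LF[6]=0
  step 2: row=0, L[0]='L', prepend. Next row=LF[0]=1
  step 3: row=1, L[1]='T', prepend. Next row=LF[1]=2
  step 4: row=2, L[2]='e', prepend. Next row=LF[2]=3
  step 5: row=3, L[3]='l', prepend. Next row=LF[3]=5
  step 6: row=5, L[5]='z', prepend. Next row=LF[5]=7
  step 7: row=7, L[7]='z', prepend. Next row=LF[7]=8
  step 8: row=8, L[8]='i', prepend. Next row=LF[8]=4
  step 9: row=4, L[4]='s', prepend. Next row=LF[4]=6
Reversed output: sizzleTL$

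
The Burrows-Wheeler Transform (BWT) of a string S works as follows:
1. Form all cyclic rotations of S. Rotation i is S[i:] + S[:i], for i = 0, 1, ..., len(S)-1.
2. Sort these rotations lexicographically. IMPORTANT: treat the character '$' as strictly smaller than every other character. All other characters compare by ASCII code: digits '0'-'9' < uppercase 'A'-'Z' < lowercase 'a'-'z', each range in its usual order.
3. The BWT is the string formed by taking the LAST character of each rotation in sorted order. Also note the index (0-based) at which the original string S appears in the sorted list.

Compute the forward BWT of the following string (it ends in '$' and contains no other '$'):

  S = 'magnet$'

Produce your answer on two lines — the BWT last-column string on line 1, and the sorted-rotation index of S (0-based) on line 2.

All 7 rotations (rotation i = S[i:]+S[:i]):
  rot[0] = magnet$
  rot[1] = agnet$m
  rot[2] = gnet$ma
  rot[3] = net$mag
  rot[4] = et$magn
  rot[5] = t$magne
  rot[6] = $magnet
Sorted (with $ < everything):
  sorted[0] = $magnet  (last char: 't')
  sorted[1] = agnet$m  (last char: 'm')
  sorted[2] = et$magn  (last char: 'n')
  sorted[3] = gnet$ma  (last char: 'a')
  sorted[4] = magnet$  (last char: '$')
  sorted[5] = net$mag  (last char: 'g')
  sorted[6] = t$magne  (last char: 'e')
Last column: tmna$ge
Original string S is at sorted index 4

Answer: tmna$ge
4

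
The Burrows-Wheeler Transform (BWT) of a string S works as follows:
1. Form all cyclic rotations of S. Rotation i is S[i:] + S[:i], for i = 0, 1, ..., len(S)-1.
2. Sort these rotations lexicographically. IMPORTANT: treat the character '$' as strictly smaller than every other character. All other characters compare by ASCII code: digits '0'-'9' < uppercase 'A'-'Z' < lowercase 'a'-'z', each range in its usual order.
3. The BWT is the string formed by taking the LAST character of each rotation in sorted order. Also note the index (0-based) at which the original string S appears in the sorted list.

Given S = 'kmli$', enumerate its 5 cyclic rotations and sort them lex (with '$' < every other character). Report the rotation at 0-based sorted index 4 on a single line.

All 5 rotations (rotation i = S[i:]+S[:i]):
  rot[0] = kmli$
  rot[1] = mli$k
  rot[2] = li$km
  rot[3] = i$kml
  rot[4] = $kmli
Sorted (with $ < everything):
  sorted[0] = $kmli
  sorted[1] = i$kml
  sorted[2] = kmli$
  sorted[3] = li$km
  sorted[4] = mli$k
sorted[4] = mli$k

Answer: mli$k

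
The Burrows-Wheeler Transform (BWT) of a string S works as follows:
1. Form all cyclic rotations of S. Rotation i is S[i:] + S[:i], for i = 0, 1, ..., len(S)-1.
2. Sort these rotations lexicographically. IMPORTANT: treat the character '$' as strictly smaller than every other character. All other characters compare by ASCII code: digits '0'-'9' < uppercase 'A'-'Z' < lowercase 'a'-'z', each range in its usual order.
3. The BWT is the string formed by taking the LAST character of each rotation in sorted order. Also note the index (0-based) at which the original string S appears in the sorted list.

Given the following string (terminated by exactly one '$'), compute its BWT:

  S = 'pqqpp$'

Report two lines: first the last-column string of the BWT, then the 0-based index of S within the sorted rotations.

Answer: ppq$qp
3

Derivation:
All 6 rotations (rotation i = S[i:]+S[:i]):
  rot[0] = pqqpp$
  rot[1] = qqpp$p
  rot[2] = qpp$pq
  rot[3] = pp$pqq
  rot[4] = p$pqqp
  rot[5] = $pqqpp
Sorted (with $ < everything):
  sorted[0] = $pqqpp  (last char: 'p')
  sorted[1] = p$pqqp  (last char: 'p')
  sorted[2] = pp$pqq  (last char: 'q')
  sorted[3] = pqqpp$  (last char: '$')
  sorted[4] = qpp$pq  (last char: 'q')
  sorted[5] = qqpp$p  (last char: 'p')
Last column: ppq$qp
Original string S is at sorted index 3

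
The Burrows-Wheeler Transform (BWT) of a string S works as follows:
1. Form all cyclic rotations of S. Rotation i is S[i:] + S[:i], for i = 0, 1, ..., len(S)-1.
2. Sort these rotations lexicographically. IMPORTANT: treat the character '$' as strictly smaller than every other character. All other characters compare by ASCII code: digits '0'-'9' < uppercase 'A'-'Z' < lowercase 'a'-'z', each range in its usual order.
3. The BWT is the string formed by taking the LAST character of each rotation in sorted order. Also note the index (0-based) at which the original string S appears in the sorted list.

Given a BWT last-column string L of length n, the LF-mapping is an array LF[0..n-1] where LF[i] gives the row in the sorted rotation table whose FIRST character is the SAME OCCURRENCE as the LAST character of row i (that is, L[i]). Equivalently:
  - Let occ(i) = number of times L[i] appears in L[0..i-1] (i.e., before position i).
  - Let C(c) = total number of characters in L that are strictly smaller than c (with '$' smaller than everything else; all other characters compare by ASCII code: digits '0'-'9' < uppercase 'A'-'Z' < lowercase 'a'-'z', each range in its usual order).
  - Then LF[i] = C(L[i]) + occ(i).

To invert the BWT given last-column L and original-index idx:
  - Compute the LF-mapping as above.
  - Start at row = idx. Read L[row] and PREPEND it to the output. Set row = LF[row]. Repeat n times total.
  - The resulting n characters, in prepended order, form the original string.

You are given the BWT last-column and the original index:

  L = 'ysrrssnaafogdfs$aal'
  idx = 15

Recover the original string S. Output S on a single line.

LF mapping: 18 14 12 13 15 16 10 1 2 6 11 8 5 7 17 0 3 4 9
Walk LF starting at row 15, prepending L[row]:
  step 1: row=15, L[15]='$', prepend. Next row=LF[15]=0
  step 2: row=0, L[0]='y', prepend. Next row=LF[0]=18
  step 3: row=18, L[18]='l', prepend. Next row=LF[18]=9
  step 4: row=9, L[9]='f', prepend. Next row=LF[9]=6
  step 5: row=6, L[6]='n', prepend. Next row=LF[6]=10
  step 6: row=10, L[10]='o', prepend. Next row=LF[10]=11
  step 7: row=11, L[11]='g', prepend. Next row=LF[11]=8
  step 8: row=8, L[8]='a', prepend. Next row=LF[8]=2
  step 9: row=2, L[2]='r', prepend. Next row=LF[2]=12
  step 10: row=12, L[12]='d', prepend. Next row=LF[12]=5
  step 11: row=5, L[5]='s', prepend. Next row=LF[5]=16
  step 12: row=16, L[16]='a', prepend. Next row=LF[16]=3
  step 13: row=3, L[3]='r', prepend. Next row=LF[3]=13
  step 14: row=13, L[13]='f', prepend. Next row=LF[13]=7
  step 15: row=7, L[7]='a', prepend. Next row=LF[7]=1
  step 16: row=1, L[1]='s', prepend. Next row=LF[1]=14
  step 17: row=14, L[14]='s', prepend. Next row=LF[14]=17
  step 18: row=17, L[17]='a', prepend. Next row=LF[17]=4
  step 19: row=4, L[4]='s', prepend. Next row=LF[4]=15
Reversed output: sassafrasdragonfly$

Answer: sassafrasdragonfly$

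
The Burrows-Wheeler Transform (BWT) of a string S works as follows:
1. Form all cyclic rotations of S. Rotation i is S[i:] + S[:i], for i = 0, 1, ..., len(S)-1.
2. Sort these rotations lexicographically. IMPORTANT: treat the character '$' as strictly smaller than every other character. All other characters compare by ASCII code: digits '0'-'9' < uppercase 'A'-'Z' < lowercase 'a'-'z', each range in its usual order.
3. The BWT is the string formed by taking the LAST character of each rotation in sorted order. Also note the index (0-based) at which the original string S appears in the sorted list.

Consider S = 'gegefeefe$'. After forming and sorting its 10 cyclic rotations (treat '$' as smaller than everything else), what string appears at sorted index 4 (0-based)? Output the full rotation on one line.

Answer: efeefe$geg

Derivation:
All 10 rotations (rotation i = S[i:]+S[:i]):
  rot[0] = gegefeefe$
  rot[1] = egefeefe$g
  rot[2] = gefeefe$ge
  rot[3] = efeefe$geg
  rot[4] = feefe$gege
  rot[5] = eefe$gegef
  rot[6] = efe$gegefe
  rot[7] = fe$gegefee
  rot[8] = e$gegefeef
  rot[9] = $gegefeefe
Sorted (with $ < everything):
  sorted[0] = $gegefeefe
  sorted[1] = e$gegefeef
  sorted[2] = eefe$gegef
  sorted[3] = efe$gegefe
  sorted[4] = efeefe$geg
  sorted[5] = egefeefe$g
  sorted[6] = fe$gegefee
  sorted[7] = feefe$gege
  sorted[8] = gefeefe$ge
  sorted[9] = gegefeefe$
sorted[4] = efeefe$geg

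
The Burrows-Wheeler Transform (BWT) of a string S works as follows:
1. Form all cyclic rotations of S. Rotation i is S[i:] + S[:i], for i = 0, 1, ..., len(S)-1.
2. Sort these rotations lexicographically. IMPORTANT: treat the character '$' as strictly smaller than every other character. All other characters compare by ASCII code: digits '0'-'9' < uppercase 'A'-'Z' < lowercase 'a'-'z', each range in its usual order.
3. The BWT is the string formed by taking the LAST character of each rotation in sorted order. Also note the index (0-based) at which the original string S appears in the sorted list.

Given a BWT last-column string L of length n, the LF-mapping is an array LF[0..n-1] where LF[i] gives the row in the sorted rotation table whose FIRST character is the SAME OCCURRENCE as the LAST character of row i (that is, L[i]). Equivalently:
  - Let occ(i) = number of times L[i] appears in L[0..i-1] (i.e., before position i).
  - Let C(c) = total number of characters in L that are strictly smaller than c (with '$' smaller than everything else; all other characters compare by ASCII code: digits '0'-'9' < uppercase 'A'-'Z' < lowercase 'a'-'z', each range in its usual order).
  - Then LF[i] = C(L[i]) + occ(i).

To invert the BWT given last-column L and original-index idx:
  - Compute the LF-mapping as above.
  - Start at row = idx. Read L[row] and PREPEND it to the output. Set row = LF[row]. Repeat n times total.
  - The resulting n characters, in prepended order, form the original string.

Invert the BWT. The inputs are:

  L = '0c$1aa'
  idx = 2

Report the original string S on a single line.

LF mapping: 1 5 0 2 3 4
Walk LF starting at row 2, prepending L[row]:
  step 1: row=2, L[2]='$', prepend. Next row=LF[2]=0
  step 2: row=0, L[0]='0', prepend. Next row=LF[0]=1
  step 3: row=1, L[1]='c', prepend. Next row=LF[1]=5
  step 4: row=5, L[5]='a', prepend. Next row=LF[5]=4
  step 5: row=4, L[4]='a', prepend. Next row=LF[4]=3
  step 6: row=3, L[3]='1', prepend. Next row=LF[3]=2
Reversed output: 1aac0$

Answer: 1aac0$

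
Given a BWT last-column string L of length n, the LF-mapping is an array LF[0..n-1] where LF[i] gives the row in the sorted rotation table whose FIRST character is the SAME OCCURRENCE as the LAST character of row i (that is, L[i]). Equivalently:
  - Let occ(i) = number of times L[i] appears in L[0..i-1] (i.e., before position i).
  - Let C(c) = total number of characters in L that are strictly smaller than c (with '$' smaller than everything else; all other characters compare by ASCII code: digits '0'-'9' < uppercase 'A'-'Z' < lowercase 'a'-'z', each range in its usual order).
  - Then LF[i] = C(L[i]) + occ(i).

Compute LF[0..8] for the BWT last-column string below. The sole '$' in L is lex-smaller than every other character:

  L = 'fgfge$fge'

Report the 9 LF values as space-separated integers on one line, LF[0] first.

Char counts: '$':1, 'e':2, 'f':3, 'g':3
C (first-col start): C('$')=0, C('e')=1, C('f')=3, C('g')=6
L[0]='f': occ=0, LF[0]=C('f')+0=3+0=3
L[1]='g': occ=0, LF[1]=C('g')+0=6+0=6
L[2]='f': occ=1, LF[2]=C('f')+1=3+1=4
L[3]='g': occ=1, LF[3]=C('g')+1=6+1=7
L[4]='e': occ=0, LF[4]=C('e')+0=1+0=1
L[5]='$': occ=0, LF[5]=C('$')+0=0+0=0
L[6]='f': occ=2, LF[6]=C('f')+2=3+2=5
L[7]='g': occ=2, LF[7]=C('g')+2=6+2=8
L[8]='e': occ=1, LF[8]=C('e')+1=1+1=2

Answer: 3 6 4 7 1 0 5 8 2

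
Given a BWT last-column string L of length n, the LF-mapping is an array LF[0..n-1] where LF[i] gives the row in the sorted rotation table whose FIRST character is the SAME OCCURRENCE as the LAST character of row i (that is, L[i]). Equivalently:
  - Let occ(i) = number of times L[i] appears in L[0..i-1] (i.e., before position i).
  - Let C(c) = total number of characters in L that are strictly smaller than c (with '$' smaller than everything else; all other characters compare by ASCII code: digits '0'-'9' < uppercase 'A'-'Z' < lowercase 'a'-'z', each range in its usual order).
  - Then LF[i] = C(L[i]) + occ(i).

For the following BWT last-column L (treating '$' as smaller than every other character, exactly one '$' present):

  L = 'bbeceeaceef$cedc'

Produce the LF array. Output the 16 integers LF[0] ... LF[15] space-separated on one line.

Answer: 2 3 9 4 10 11 1 5 12 13 15 0 6 14 8 7

Derivation:
Char counts: '$':1, 'a':1, 'b':2, 'c':4, 'd':1, 'e':6, 'f':1
C (first-col start): C('$')=0, C('a')=1, C('b')=2, C('c')=4, C('d')=8, C('e')=9, C('f')=15
L[0]='b': occ=0, LF[0]=C('b')+0=2+0=2
L[1]='b': occ=1, LF[1]=C('b')+1=2+1=3
L[2]='e': occ=0, LF[2]=C('e')+0=9+0=9
L[3]='c': occ=0, LF[3]=C('c')+0=4+0=4
L[4]='e': occ=1, LF[4]=C('e')+1=9+1=10
L[5]='e': occ=2, LF[5]=C('e')+2=9+2=11
L[6]='a': occ=0, LF[6]=C('a')+0=1+0=1
L[7]='c': occ=1, LF[7]=C('c')+1=4+1=5
L[8]='e': occ=3, LF[8]=C('e')+3=9+3=12
L[9]='e': occ=4, LF[9]=C('e')+4=9+4=13
L[10]='f': occ=0, LF[10]=C('f')+0=15+0=15
L[11]='$': occ=0, LF[11]=C('$')+0=0+0=0
L[12]='c': occ=2, LF[12]=C('c')+2=4+2=6
L[13]='e': occ=5, LF[13]=C('e')+5=9+5=14
L[14]='d': occ=0, LF[14]=C('d')+0=8+0=8
L[15]='c': occ=3, LF[15]=C('c')+3=4+3=7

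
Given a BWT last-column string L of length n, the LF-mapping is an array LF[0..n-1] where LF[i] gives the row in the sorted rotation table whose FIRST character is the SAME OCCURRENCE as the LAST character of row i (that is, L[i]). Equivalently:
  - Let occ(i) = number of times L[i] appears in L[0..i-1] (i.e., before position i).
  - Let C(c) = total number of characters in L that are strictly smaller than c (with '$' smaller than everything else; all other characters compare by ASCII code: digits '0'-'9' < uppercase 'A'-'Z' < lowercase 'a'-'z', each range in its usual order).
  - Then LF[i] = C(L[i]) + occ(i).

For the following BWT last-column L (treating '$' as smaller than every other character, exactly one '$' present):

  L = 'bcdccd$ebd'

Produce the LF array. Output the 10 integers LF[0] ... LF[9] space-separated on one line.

Char counts: '$':1, 'b':2, 'c':3, 'd':3, 'e':1
C (first-col start): C('$')=0, C('b')=1, C('c')=3, C('d')=6, C('e')=9
L[0]='b': occ=0, LF[0]=C('b')+0=1+0=1
L[1]='c': occ=0, LF[1]=C('c')+0=3+0=3
L[2]='d': occ=0, LF[2]=C('d')+0=6+0=6
L[3]='c': occ=1, LF[3]=C('c')+1=3+1=4
L[4]='c': occ=2, LF[4]=C('c')+2=3+2=5
L[5]='d': occ=1, LF[5]=C('d')+1=6+1=7
L[6]='$': occ=0, LF[6]=C('$')+0=0+0=0
L[7]='e': occ=0, LF[7]=C('e')+0=9+0=9
L[8]='b': occ=1, LF[8]=C('b')+1=1+1=2
L[9]='d': occ=2, LF[9]=C('d')+2=6+2=8

Answer: 1 3 6 4 5 7 0 9 2 8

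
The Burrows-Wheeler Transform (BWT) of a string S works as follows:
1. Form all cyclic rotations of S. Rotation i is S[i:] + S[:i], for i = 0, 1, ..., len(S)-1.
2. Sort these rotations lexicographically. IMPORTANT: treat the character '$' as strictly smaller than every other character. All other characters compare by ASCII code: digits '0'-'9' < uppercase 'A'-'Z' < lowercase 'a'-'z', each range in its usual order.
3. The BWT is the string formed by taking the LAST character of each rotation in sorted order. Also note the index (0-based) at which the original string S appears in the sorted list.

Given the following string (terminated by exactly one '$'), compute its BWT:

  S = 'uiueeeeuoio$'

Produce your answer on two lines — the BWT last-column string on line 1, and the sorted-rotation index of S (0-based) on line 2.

All 12 rotations (rotation i = S[i:]+S[:i]):
  rot[0] = uiueeeeuoio$
  rot[1] = iueeeeuoio$u
  rot[2] = ueeeeuoio$ui
  rot[3] = eeeeuoio$uiu
  rot[4] = eeeuoio$uiue
  rot[5] = eeuoio$uiuee
  rot[6] = euoio$uiueee
  rot[7] = uoio$uiueeee
  rot[8] = oio$uiueeeeu
  rot[9] = io$uiueeeeuo
  rot[10] = o$uiueeeeuoi
  rot[11] = $uiueeeeuoio
Sorted (with $ < everything):
  sorted[0] = $uiueeeeuoio  (last char: 'o')
  sorted[1] = eeeeuoio$uiu  (last char: 'u')
  sorted[2] = eeeuoio$uiue  (last char: 'e')
  sorted[3] = eeuoio$uiuee  (last char: 'e')
  sorted[4] = euoio$uiueee  (last char: 'e')
  sorted[5] = io$uiueeeeuo  (last char: 'o')
  sorted[6] = iueeeeuoio$u  (last char: 'u')
  sorted[7] = o$uiueeeeuoi  (last char: 'i')
  sorted[8] = oio$uiueeeeu  (last char: 'u')
  sorted[9] = ueeeeuoio$ui  (last char: 'i')
  sorted[10] = uiueeeeuoio$  (last char: '$')
  sorted[11] = uoio$uiueeee  (last char: 'e')
Last column: oueeeouiui$e
Original string S is at sorted index 10

Answer: oueeeouiui$e
10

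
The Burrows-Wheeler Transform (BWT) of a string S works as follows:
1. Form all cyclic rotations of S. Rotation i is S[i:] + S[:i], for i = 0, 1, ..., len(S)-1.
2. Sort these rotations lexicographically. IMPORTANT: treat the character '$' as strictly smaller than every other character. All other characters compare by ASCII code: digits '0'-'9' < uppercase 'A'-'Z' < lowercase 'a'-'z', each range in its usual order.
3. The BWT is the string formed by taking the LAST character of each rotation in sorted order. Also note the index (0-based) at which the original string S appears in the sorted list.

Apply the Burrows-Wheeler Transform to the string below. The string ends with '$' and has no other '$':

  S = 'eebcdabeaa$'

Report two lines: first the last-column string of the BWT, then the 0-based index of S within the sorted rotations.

Answer: aaedeabcbe$
10

Derivation:
All 11 rotations (rotation i = S[i:]+S[:i]):
  rot[0] = eebcdabeaa$
  rot[1] = ebcdabeaa$e
  rot[2] = bcdabeaa$ee
  rot[3] = cdabeaa$eeb
  rot[4] = dabeaa$eebc
  rot[5] = abeaa$eebcd
  rot[6] = beaa$eebcda
  rot[7] = eaa$eebcdab
  rot[8] = aa$eebcdabe
  rot[9] = a$eebcdabea
  rot[10] = $eebcdabeaa
Sorted (with $ < everything):
  sorted[0] = $eebcdabeaa  (last char: 'a')
  sorted[1] = a$eebcdabea  (last char: 'a')
  sorted[2] = aa$eebcdabe  (last char: 'e')
  sorted[3] = abeaa$eebcd  (last char: 'd')
  sorted[4] = bcdabeaa$ee  (last char: 'e')
  sorted[5] = beaa$eebcda  (last char: 'a')
  sorted[6] = cdabeaa$eeb  (last char: 'b')
  sorted[7] = dabeaa$eebc  (last char: 'c')
  sorted[8] = eaa$eebcdab  (last char: 'b')
  sorted[9] = ebcdabeaa$e  (last char: 'e')
  sorted[10] = eebcdabeaa$  (last char: '$')
Last column: aaedeabcbe$
Original string S is at sorted index 10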